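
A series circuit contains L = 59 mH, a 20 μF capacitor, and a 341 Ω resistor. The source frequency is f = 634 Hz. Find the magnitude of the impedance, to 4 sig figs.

407.2 Ω

ω = 2πf = 3984 rad/s
X_L = ωL = 235.0 Ω
X_C = 1/(ωC) = 12.55 Ω
Net reactance X = X_L − X_C = 222.5 Ω
Z = 341.0 + j222.5 Ω
|Z| = √(341.0² + 222.5²) = 407.2 Ω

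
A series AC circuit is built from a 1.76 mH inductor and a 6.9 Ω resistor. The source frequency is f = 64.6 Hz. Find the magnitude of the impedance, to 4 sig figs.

6.937 Ω

ω = 2πf = 405.9 rad/s
X_L = ωL = 0.7144 Ω
Z = 6.900 + j0.7144 Ω
|Z| = √(6.900² + 0.7144²) = 6.937 Ω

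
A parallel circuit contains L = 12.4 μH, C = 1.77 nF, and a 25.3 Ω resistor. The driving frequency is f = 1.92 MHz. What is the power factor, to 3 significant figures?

ω = 2πf = 1.206e+07 rad/s
X_L = ωL = 150 Ω
X_C = 1/(ωC) = 46.8 Ω
Parallel: admittances add. Y = 1/R + 1/(jωL) + jωC
Y = (0.0395 + j0.0147) S
|Y| = 0.0422 S → |Z| = 1/|Y| = 23.7 Ω, ∠Z = −∠Y = -20.4°
cos φ = cos(-20.4°) = 0.938

0.938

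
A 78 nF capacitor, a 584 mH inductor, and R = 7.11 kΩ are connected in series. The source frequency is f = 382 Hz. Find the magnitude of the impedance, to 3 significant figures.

ω = 2πf = 2400 rad/s
X_L = ωL = 1400 Ω
X_C = 1/(ωC) = 5340 Ω
Net reactance X = X_L − X_C = -3940 Ω
Z = 7110 − j3940 Ω
|Z| = √(7110² + 3940²) = 8130 Ω

8130 Ω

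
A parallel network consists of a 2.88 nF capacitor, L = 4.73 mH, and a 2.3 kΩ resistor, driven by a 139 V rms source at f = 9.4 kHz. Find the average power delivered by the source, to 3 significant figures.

ω = 2πf = 59060 rad/s
X_L = ωL = 279 Ω
X_C = 1/(ωC) = 5880 Ω
Parallel: admittances add. Y = 1/R + 1/(jωL) + jωC
Y = (0.000435 − j0.00341) S
|Y| = 0.00344 S → |Z| = 1/|Y| = 291 Ω, ∠Z = −∠Y = 82.7°
I = V/|Z| = 478 mA
P = VI cos φ = 139 × 0.478 × cos(82.7°) = 8.40 W

8.40 W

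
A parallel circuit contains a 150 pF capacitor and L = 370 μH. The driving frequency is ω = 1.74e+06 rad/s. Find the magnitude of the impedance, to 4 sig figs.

X_L = ωL = 643.8 Ω
X_C = 1/(ωC) = 3831 Ω
Parallel: admittances add. Y = 1/(jωL) + jωC
Y = (0 − j0.001292) S
|Y| = 0.001292 S → |Z| = 1/|Y| = 773.8 Ω, ∠Z = −∠Y = 90.00°

773.8 Ω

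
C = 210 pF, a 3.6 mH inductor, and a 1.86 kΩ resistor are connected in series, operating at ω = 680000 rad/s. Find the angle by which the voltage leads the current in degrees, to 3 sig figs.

-67.8°

X_L = ωL = 2450 Ω
X_C = 1/(ωC) = 7000 Ω
Net reactance X = X_L − X_C = -4550 Ω
Z = 1860 − j4550 Ω
|Z| = √(1860² + 4550²) = 4920 Ω
∠Z = arctan(-4550/1860) = -67.8°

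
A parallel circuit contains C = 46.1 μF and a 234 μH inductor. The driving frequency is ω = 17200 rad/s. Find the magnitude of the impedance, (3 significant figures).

X_L = ωL = 4.02 Ω
X_C = 1/(ωC) = 1.26 Ω
Parallel: admittances add. Y = 1/(jωL) + jωC
Y = (0 + j0.544) S
|Y| = 0.544 S → |Z| = 1/|Y| = 1.84 Ω, ∠Z = −∠Y = -90.0°

1.84 Ω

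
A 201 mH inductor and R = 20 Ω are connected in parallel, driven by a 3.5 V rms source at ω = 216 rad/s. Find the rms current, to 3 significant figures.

X_L = ωL = 43.4 Ω
Parallel: admittances add. Y = 1/R + 1/(jωL)
Y = (0.0500 − j0.0230) S
|Y| = 0.0551 S → |Z| = 1/|Y| = 18.2 Ω, ∠Z = −∠Y = 24.7°
I = V/|Z| = 3.5/18.2 = 193 mA

193 mA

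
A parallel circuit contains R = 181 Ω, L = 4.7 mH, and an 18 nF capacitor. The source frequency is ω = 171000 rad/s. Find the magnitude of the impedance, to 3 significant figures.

X_L = ωL = 804 Ω
X_C = 1/(ωC) = 325 Ω
Parallel: admittances add. Y = 1/R + 1/(jωL) + jωC
Y = (0.00552 + j0.00183) S
|Y| = 0.00582 S → |Z| = 1/|Y| = 172 Ω, ∠Z = −∠Y = -18.4°

172 Ω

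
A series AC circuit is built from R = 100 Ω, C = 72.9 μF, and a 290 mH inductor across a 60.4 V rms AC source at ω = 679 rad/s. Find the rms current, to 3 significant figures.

297 mA

X_L = ωL = 197 Ω
X_C = 1/(ωC) = 20.2 Ω
Net reactance X = X_L − X_C = 177 Ω
Z = 100 + j177 Ω
|Z| = √(100² + 177²) = 203 Ω
I = V/|Z| = 60.4/203 = 297 mA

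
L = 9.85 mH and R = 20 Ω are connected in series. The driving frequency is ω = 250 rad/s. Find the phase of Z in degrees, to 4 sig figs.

X_L = ωL = 2.462 Ω
Z = 20.00 + j2.462 Ω
|Z| = √(20.00² + 2.462²) = 20.15 Ω
∠Z = arctan(2.462/20.00) = 7.019°

7.019°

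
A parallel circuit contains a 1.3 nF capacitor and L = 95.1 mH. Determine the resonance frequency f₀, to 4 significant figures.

14.31 kHz

ω₀ = 1/√(LC) = 1/√(0.0951 × 1.3e-09) = 89940 rad/s
f₀ = ω₀/(2π) = 14.31 kHz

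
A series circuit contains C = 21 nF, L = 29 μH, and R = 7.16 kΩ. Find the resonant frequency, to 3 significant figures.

ω₀ = 1/√(LC) = 1/√(2.9e-05 × 2.1e-08) = 1.281e+06 rad/s
f₀ = ω₀/(2π) = 204 kHz

204 kHz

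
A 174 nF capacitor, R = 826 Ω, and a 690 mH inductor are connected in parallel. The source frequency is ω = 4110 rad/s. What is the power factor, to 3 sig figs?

0.958

X_L = ωL = 2840 Ω
X_C = 1/(ωC) = 1400 Ω
Parallel: admittances add. Y = 1/R + 1/(jωL) + jωC
Y = (0.00121 + j0.000363) S
|Y| = 0.00126 S → |Z| = 1/|Y| = 791 Ω, ∠Z = −∠Y = -16.7°
cos φ = cos(-16.7°) = 0.958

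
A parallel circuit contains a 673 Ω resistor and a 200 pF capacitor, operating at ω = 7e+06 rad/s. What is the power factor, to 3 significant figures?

X_C = 1/(ωC) = 714 Ω
Parallel: admittances add. Y = 1/R + jωC
Y = (0.00149 + j0.00140) S
|Y| = 0.00204 S → |Z| = 1/|Y| = 490 Ω, ∠Z = −∠Y = -43.3°
cos φ = cos(-43.3°) = 0.728

0.728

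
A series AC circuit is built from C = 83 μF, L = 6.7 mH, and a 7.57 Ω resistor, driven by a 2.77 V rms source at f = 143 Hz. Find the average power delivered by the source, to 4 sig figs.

ω = 2πf = 898.5 rad/s
X_L = ωL = 6.020 Ω
X_C = 1/(ωC) = 13.41 Ω
Net reactance X = X_L − X_C = -7.389 Ω
Z = 7.570 − j7.389 Ω
|Z| = √(7.570² + 7.389²) = 10.58 Ω
∠Z = arctan(-7.389/7.570) = -44.31°
I = V/|Z| = 261.8 mA
P = VI cos φ = 2.77 × 0.2618 × cos(-44.31°) = 519.0 mW

519.0 mW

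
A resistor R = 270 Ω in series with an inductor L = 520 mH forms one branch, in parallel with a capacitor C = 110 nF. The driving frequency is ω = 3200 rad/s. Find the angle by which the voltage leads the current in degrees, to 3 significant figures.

67.9°

X_L = ωL = 1660 Ω
X_C = 1/(ωC) = 2840 Ω
Branch 1 (R+jX_L): Z₁ = 270 + j1660 Ω, |Z₁| = 1690 Ω
Branch 2 (−jX_C): Z₂ = −j2840 Ω
Parallel: Z = Z₁Z₂/(Z₁+Z₂), |Z| = 3970 Ω, ∠Z = 67.9°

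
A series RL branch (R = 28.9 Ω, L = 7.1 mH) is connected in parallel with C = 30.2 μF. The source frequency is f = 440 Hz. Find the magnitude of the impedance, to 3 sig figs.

14.0 Ω

ω = 2πf = 2765 rad/s
X_L = ωL = 19.6 Ω
X_C = 1/(ωC) = 12.0 Ω
Branch 1 (R+jX_L): Z₁ = 28.9 + j19.6 Ω, |Z₁| = 34.9 Ω
Branch 2 (−jX_C): Z₂ = −j12.0 Ω
Parallel: Z = Z₁Z₂/(Z₁+Z₂), |Z| = 14.0 Ω, ∠Z = -70.6°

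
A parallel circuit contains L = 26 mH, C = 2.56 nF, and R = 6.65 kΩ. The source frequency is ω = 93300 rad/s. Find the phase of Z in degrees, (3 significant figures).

X_L = ωL = 2430 Ω
X_C = 1/(ωC) = 4190 Ω
Parallel: admittances add. Y = 1/R + 1/(jωL) + jωC
Y = (0.000150 − j0.000173) S
|Y| = 0.000230 S → |Z| = 1/|Y| = 4360 Ω, ∠Z = −∠Y = 49.1°

49.1°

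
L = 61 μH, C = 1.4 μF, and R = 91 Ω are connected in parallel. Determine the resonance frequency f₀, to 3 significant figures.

ω₀ = 1/√(LC) = 1/√(6.1e-05 × 1.4e-06) = 108200 rad/s
f₀ = ω₀/(2π) = 17.2 kHz

17.2 kHz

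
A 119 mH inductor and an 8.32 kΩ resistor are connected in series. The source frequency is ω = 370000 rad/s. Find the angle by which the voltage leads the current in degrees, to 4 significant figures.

X_L = ωL = 44030 Ω
Z = 8320 + j44030 Ω
|Z| = √(8320² + 44030²) = 44810 Ω
∠Z = arctan(44030/8320) = 79.30°

79.30°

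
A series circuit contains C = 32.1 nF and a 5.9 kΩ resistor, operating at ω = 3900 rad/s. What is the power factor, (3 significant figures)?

X_C = 1/(ωC) = 7990 Ω
Z = 5900 − j7990 Ω
|Z| = √(5900² + 7990²) = 9930 Ω
∠Z = arctan(-7990/5900) = -53.5°
cos φ = cos(-53.5°) = 0.594

0.594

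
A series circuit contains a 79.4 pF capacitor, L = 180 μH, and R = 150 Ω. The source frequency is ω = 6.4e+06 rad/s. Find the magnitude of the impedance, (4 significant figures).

829.6 Ω

X_L = ωL = 1152 Ω
X_C = 1/(ωC) = 1968 Ω
Net reactance X = X_L − X_C = -815.9 Ω
Z = 150.0 − j815.9 Ω
|Z| = √(150.0² + 815.9²) = 829.6 Ω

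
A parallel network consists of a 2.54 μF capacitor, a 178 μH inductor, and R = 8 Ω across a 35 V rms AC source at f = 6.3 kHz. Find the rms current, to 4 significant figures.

4.609 A

ω = 2πf = 39580 rad/s
X_L = ωL = 7.046 Ω
X_C = 1/(ωC) = 9.946 Ω
Parallel: admittances add. Y = 1/R + 1/(jωL) + jωC
Y = (0.1250 − j0.04138) S
|Y| = 0.1317 S → |Z| = 1/|Y| = 7.595 Ω, ∠Z = −∠Y = 18.32°
I = V/|Z| = 35/7.595 = 4.609 A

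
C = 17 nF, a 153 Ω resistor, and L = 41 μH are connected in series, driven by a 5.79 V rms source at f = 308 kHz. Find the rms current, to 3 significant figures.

ω = 2πf = 1.935e+06 rad/s
X_L = ωL = 79.3 Ω
X_C = 1/(ωC) = 30.4 Ω
Net reactance X = X_L − X_C = 48.9 Ω
Z = 153 + j48.9 Ω
|Z| = √(153² + 48.9²) = 161 Ω
I = V/|Z| = 5.79/161 = 36.0 mA

36.0 mA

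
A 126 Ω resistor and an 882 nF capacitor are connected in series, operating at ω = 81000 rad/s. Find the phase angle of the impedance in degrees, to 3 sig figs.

-6.34°

X_C = 1/(ωC) = 14.0 Ω
Z = 126 − j14.0 Ω
|Z| = √(126² + 14.0²) = 127 Ω
∠Z = arctan(-14.0/126) = -6.34°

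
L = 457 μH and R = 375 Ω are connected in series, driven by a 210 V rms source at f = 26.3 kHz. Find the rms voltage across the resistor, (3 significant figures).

ω = 2πf = 165200 rad/s
X_L = ωL = 75.5 Ω
Z = 375 + j75.5 Ω
|Z| = √(375² + 75.5²) = 383 Ω
I = V/|Z| = 549 mA
V_R = I·|Z_R| = 0.549 × 375 = 206 V

206 V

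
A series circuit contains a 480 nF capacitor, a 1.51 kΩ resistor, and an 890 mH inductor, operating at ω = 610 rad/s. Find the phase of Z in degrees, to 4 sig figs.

X_L = ωL = 542.9 Ω
X_C = 1/(ωC) = 3415 Ω
Net reactance X = X_L − X_C = -2872 Ω
Z = 1510 − j2872 Ω
|Z| = √(1510² + 2872²) = 3245 Ω
∠Z = arctan(-2872/1510) = -62.27°

-62.27°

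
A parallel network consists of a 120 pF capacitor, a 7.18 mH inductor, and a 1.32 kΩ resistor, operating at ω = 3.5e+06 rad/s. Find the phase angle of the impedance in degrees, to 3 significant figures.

X_L = ωL = 25100 Ω
X_C = 1/(ωC) = 2380 Ω
Parallel: admittances add. Y = 1/R + 1/(jωL) + jωC
Y = (0.000758 + j0.000380) S
|Y| = 0.000848 S → |Z| = 1/|Y| = 1180 Ω, ∠Z = −∠Y = -26.7°

-26.7°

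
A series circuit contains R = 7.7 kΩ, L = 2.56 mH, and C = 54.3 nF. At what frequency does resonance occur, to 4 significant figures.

ω₀ = 1/√(LC) = 1/√(0.00256 × 5.43e-08) = 84820 rad/s
f₀ = ω₀/(2π) = 13.50 kHz

13.50 kHz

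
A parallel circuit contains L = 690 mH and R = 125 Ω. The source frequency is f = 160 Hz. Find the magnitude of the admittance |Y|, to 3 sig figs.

ω = 2πf = 1005 rad/s
X_L = ωL = 694 Ω
Parallel: admittances add. Y = 1/R + 1/(jωL)
Y = (0.00800 − j0.00144) S
|Y| = 0.00813 S → |Z| = 1/|Y| = 123 Ω, ∠Z = −∠Y = 10.2°

8.13 mS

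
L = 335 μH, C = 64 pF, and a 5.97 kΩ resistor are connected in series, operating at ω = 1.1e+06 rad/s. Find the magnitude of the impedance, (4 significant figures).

X_L = ωL = 368.5 Ω
X_C = 1/(ωC) = 14200 Ω
Net reactance X = X_L − X_C = -13840 Ω
Z = 5970 − j13840 Ω
|Z| = √(5970² + 13840²) = 15070 Ω

15070 Ω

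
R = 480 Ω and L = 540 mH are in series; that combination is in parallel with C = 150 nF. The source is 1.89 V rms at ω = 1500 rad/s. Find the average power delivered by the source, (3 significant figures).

X_L = ωL = 810 Ω
X_C = 1/(ωC) = 4440 Ω
Branch 1 (R+jX_L): Z₁ = 480 + j810 Ω, |Z₁| = 942 Ω
Branch 2 (−jX_C): Z₂ = −j4440 Ω
Parallel: Z = Z₁Z₂/(Z₁+Z₂), |Z| = 1140 Ω, ∠Z = 51.8°
I = V/|Z| = 1.66 mA
P = VI cos φ = 1.89 × 0.00166 × cos(51.8°) = 1.93 mW

1.93 mW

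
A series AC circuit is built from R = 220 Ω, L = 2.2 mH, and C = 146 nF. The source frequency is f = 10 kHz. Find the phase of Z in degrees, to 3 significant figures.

7.57°

ω = 2πf = 62830 rad/s
X_L = ωL = 138 Ω
X_C = 1/(ωC) = 109 Ω
Net reactance X = X_L − X_C = 29.2 Ω
Z = 220 + j29.2 Ω
|Z| = √(220² + 29.2²) = 222 Ω
∠Z = arctan(29.2/220) = 7.57°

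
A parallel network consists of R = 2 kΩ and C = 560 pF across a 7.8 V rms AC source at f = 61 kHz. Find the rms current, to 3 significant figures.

ω = 2πf = 383300 rad/s
X_C = 1/(ωC) = 4660 Ω
Parallel: admittances add. Y = 1/R + jωC
Y = (0.000500 + j0.000215) S
|Y| = 0.000544 S → |Z| = 1/|Y| = 1840 Ω, ∠Z = −∠Y = -23.2°
I = V/|Z| = 7.8/1840 = 4.24 mA

4.24 mA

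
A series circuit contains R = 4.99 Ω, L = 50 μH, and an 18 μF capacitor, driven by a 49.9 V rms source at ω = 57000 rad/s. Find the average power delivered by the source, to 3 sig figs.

437 W

X_L = ωL = 2.85 Ω
X_C = 1/(ωC) = 0.975 Ω
Net reactance X = X_L − X_C = 1.88 Ω
Z = 4.99 + j1.88 Ω
|Z| = √(4.99² + 1.88²) = 5.33 Ω
∠Z = arctan(1.88/4.99) = 20.6°
I = V/|Z| = 9.36 A
P = VI cos φ = 49.9 × 9.36 × cos(20.6°) = 437 W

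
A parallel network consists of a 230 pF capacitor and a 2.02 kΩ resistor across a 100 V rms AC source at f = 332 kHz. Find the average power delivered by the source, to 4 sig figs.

ω = 2πf = 2.086e+06 rad/s
X_C = 1/(ωC) = 2084 Ω
Parallel: admittances add. Y = 1/R + jωC
Y = (0.0004950 + j0.0004798) S
|Y| = 0.0006894 S → |Z| = 1/|Y| = 1451 Ω, ∠Z = −∠Y = -44.10°
I = V/|Z| = 68.94 mA
P = VI cos φ = 100 × 0.06894 × cos(-44.10°) = 4.950 W

4.950 W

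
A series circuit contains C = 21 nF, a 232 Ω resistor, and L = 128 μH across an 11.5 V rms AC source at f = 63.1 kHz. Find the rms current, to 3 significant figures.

47.5 mA

ω = 2πf = 396500 rad/s
X_L = ωL = 50.7 Ω
X_C = 1/(ωC) = 120 Ω
Net reactance X = X_L − X_C = -69.4 Ω
Z = 232 − j69.4 Ω
|Z| = √(232² + 69.4²) = 242 Ω
I = V/|Z| = 11.5/242 = 47.5 mA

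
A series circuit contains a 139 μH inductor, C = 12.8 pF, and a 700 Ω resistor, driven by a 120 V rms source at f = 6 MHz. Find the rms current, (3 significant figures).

ω = 2πf = 3.77e+07 rad/s
X_L = ωL = 5240 Ω
X_C = 1/(ωC) = 2070 Ω
Net reactance X = X_L − X_C = 3170 Ω
Z = 700 + j3170 Ω
|Z| = √(700² + 3170²) = 3240 Ω
I = V/|Z| = 120/3240 = 37.0 mA

37.0 mA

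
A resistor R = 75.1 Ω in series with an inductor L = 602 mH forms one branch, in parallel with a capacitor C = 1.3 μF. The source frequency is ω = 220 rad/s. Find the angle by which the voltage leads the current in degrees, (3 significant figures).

X_L = ωL = 132 Ω
X_C = 1/(ωC) = 3500 Ω
Branch 1 (R+jX_L): Z₁ = 75.1 + j132 Ω, |Z₁| = 152 Ω
Branch 2 (−jX_C): Z₂ = −j3500 Ω
Parallel: Z = Z₁Z₂/(Z₁+Z₂), |Z| = 158 Ω, ∠Z = 59.2°

59.2°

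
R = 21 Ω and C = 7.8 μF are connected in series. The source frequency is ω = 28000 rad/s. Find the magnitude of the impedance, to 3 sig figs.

X_C = 1/(ωC) = 4.58 Ω
Z = 21.0 − j4.58 Ω
|Z| = √(21.0² + 4.58²) = 21.5 Ω

21.5 Ω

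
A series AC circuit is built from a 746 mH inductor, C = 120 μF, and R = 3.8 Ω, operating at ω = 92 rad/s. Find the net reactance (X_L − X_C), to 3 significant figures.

-21.9 Ω

X_L = ωL = 68.6 Ω
X_C = 1/(ωC) = 90.6 Ω
X = 68.6 − 90.6 = -21.9 Ω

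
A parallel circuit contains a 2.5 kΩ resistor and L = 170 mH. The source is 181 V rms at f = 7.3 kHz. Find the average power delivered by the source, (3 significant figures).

ω = 2πf = 45870 rad/s
X_L = ωL = 7800 Ω
Parallel: admittances add. Y = 1/R + 1/(jωL)
Y = (0.000400 − j0.000128) S
|Y| = 0.000420 S → |Z| = 1/|Y| = 2380 Ω, ∠Z = −∠Y = 17.8°
I = V/|Z| = 76.0 mA
P = VI cos φ = 181 × 0.0760 × cos(17.8°) = 13.1 W

13.1 W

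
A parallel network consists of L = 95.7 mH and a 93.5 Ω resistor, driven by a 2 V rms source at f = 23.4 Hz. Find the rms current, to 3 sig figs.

144 mA

ω = 2πf = 147.0 rad/s
X_L = ωL = 14.1 Ω
Parallel: admittances add. Y = 1/R + 1/(jωL)
Y = (0.0107 − j0.0711) S
|Y| = 0.0719 S → |Z| = 1/|Y| = 13.9 Ω, ∠Z = −∠Y = 81.4°
I = V/|Z| = 2/13.9 = 144 mA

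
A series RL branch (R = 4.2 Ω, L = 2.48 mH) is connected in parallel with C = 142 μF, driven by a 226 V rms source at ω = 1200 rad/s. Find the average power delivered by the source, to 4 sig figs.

8.096 kW

X_L = ωL = 2.976 Ω
X_C = 1/(ωC) = 5.869 Ω
Branch 1 (R+jX_L): Z₁ = 4.200 + j2.976 Ω, |Z₁| = 5.147 Ω
Branch 2 (−jX_C): Z₂ = −j5.869 Ω
Parallel: Z = Z₁Z₂/(Z₁+Z₂), |Z| = 5.924 Ω, ∠Z = -20.12°
I = V/|Z| = 38.15 A
P = VI cos φ = 226 × 38.15 × cos(-20.12°) = 8.096 kW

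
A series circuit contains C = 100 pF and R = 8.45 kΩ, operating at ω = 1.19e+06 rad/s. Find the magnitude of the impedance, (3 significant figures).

11900 Ω

X_C = 1/(ωC) = 8400 Ω
Z = 8450 − j8400 Ω
|Z| = √(8450² + 8400²) = 11900 Ω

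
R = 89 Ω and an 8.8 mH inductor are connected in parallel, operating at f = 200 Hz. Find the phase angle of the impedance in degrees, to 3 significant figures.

82.9°

ω = 2πf = 1257 rad/s
X_L = ωL = 11.1 Ω
Parallel: admittances add. Y = 1/R + 1/(jωL)
Y = (0.0112 − j0.0904) S
|Y| = 0.0911 S → |Z| = 1/|Y| = 11.0 Ω, ∠Z = −∠Y = 82.9°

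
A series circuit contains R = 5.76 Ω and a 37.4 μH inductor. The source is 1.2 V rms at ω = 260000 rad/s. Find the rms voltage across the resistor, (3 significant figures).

0.612 V

X_L = ωL = 9.72 Ω
Z = 5.76 + j9.72 Ω
|Z| = √(5.76² + 9.72²) = 11.3 Ω
I = V/|Z| = 106 mA
V_R = I·|Z_R| = 0.106 × 5.76 = 0.612 V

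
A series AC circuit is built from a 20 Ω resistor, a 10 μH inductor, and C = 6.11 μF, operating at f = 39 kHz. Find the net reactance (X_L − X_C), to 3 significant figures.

1.78 Ω

ω = 2πf = 245000 rad/s
X_L = ωL = 2.45 Ω
X_C = 1/(ωC) = 0.668 Ω
X = 2.45 − 0.668 = 1.78 Ω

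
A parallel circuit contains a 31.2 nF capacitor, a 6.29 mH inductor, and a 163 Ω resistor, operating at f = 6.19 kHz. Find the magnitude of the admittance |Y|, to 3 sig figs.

ω = 2πf = 38890 rad/s
X_L = ωL = 245 Ω
X_C = 1/(ωC) = 824 Ω
Parallel: admittances add. Y = 1/R + 1/(jωL) + jωC
Y = (0.00613 − j0.00287) S
|Y| = 0.00677 S → |Z| = 1/|Y| = 148 Ω, ∠Z = −∠Y = 25.1°

6.77 mS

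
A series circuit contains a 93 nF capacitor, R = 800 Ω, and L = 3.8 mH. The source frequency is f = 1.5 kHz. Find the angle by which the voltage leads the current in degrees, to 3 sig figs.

ω = 2πf = 9425 rad/s
X_L = ωL = 35.8 Ω
X_C = 1/(ωC) = 1140 Ω
Net reactance X = X_L − X_C = -1110 Ω
Z = 800 − j1110 Ω
|Z| = √(800² + 1110²) = 1360 Ω
∠Z = arctan(-1110/800) = -54.1°

-54.1°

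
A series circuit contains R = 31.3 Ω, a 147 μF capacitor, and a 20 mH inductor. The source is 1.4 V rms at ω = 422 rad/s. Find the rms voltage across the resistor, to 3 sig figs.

X_L = ωL = 8.44 Ω
X_C = 1/(ωC) = 16.1 Ω
Net reactance X = X_L − X_C = -7.68 Ω
Z = 31.3 − j7.68 Ω
|Z| = √(31.3² + 7.68²) = 32.2 Ω
I = V/|Z| = 43.4 mA
V_R = I·|Z_R| = 0.0434 × 31.3 = 1.36 V

1.36 V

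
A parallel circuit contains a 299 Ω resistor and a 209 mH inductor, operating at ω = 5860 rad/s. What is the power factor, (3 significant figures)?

X_L = ωL = 1220 Ω
Parallel: admittances add. Y = 1/R + 1/(jωL)
Y = (0.00334 − j0.000816) S
|Y| = 0.00344 S → |Z| = 1/|Y| = 290 Ω, ∠Z = −∠Y = 13.7°
cos φ = cos(13.7°) = 0.971

0.971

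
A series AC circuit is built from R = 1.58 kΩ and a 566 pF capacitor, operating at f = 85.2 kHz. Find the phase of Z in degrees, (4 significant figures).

ω = 2πf = 535300 rad/s
X_C = 1/(ωC) = 3300 Ω
Z = 1580 − j3300 Ω
|Z| = √(1580² + 3300²) = 3659 Ω
∠Z = arctan(-3300/1580) = -64.42°

-64.42°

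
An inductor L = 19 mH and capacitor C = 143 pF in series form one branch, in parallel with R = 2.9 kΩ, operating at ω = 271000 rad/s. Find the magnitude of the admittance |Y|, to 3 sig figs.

348 μS

X_L = ωL = 5150 Ω
X_C = 1/(ωC) = 25800 Ω
Branch 1: Z₁ = R = 2900 Ω
Branch 2 (series LC): Z₂ = j(X_L − X_C) = −j20700 Ω
Parallel: Z = Z₁Z₂/(Z₁+Z₂), |Z| = 2870 Ω, ∠Z = -7.99°
|Y| = 1/|Z| = 348 μS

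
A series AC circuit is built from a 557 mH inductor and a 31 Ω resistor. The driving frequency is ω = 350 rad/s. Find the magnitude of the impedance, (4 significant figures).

X_L = ωL = 195.0 Ω
Z = 31.00 + j195.0 Ω
|Z| = √(31.00² + 195.0²) = 197.4 Ω

197.4 Ω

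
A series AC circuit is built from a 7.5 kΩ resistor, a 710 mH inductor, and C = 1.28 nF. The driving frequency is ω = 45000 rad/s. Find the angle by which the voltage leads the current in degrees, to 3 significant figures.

62.8°

X_L = ωL = 32000 Ω
X_C = 1/(ωC) = 17400 Ω
Net reactance X = X_L − X_C = 14600 Ω
Z = 7500 + j14600 Ω
|Z| = √(7500² + 14600²) = 16400 Ω
∠Z = arctan(14600/7500) = 62.8°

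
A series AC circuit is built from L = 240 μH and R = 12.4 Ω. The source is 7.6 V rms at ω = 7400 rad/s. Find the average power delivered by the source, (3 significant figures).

4.56 W

X_L = ωL = 1.78 Ω
Z = 12.4 + j1.78 Ω
|Z| = √(12.4² + 1.78²) = 12.5 Ω
∠Z = arctan(1.78/12.4) = 8.15°
I = V/|Z| = 607 mA
P = VI cos φ = 7.6 × 0.607 × cos(8.15°) = 4.56 W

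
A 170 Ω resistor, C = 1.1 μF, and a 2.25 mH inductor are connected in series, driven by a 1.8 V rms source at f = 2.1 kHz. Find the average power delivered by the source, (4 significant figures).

18.10 mW

ω = 2πf = 13190 rad/s
X_L = ωL = 29.69 Ω
X_C = 1/(ωC) = 68.90 Ω
Net reactance X = X_L − X_C = -39.21 Ω
Z = 170.0 − j39.21 Ω
|Z| = √(170.0² + 39.21²) = 174.5 Ω
∠Z = arctan(-39.21/170.0) = -12.99°
I = V/|Z| = 10.32 mA
P = VI cos φ = 1.8 × 0.01032 × cos(-12.99°) = 18.10 mW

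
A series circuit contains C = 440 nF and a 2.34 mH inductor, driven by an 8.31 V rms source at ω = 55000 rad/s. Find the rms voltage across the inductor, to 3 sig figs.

X_L = ωL = 129 Ω
X_C = 1/(ωC) = 41.3 Ω
Net reactance X = X_L − X_C = 87.4 Ω
Z = j87.4 Ω
|Z| = √(0² + 87.4²) = 87.4 Ω
I = V/|Z| = 95.1 mA
V_L = I·|Z_L| = 0.0951 × 129 = 12.2 V

12.2 V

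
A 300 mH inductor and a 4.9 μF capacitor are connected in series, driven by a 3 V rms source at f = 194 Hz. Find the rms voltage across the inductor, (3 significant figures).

ω = 2πf = 1219 rad/s
X_L = ωL = 366 Ω
X_C = 1/(ωC) = 167 Ω
Net reactance X = X_L − X_C = 198 Ω
Z = j198 Ω
|Z| = √(0² + 198²) = 198 Ω
I = V/|Z| = 15.1 mA
V_L = I·|Z_L| = 0.0151 × 366 = 5.53 V

5.53 V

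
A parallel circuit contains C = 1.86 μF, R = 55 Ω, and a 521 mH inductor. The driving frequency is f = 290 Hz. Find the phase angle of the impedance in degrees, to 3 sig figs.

-7.32°

ω = 2πf = 1822 rad/s
X_L = ωL = 949 Ω
X_C = 1/(ωC) = 295 Ω
Parallel: admittances add. Y = 1/R + 1/(jωL) + jωC
Y = (0.0182 + j0.00234) S
|Y| = 0.0183 S → |Z| = 1/|Y| = 54.6 Ω, ∠Z = −∠Y = -7.32°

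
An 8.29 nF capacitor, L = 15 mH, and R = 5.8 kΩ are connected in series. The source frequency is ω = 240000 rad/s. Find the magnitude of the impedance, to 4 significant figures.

X_L = ωL = 3600 Ω
X_C = 1/(ωC) = 502.6 Ω
Net reactance X = X_L − X_C = 3097 Ω
Z = 5800 + j3097 Ω
|Z| = √(5800² + 3097²) = 6575 Ω

6575 Ω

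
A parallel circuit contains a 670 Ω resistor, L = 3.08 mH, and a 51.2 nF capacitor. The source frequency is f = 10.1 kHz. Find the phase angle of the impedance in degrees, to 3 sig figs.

ω = 2πf = 63460 rad/s
X_L = ωL = 195 Ω
X_C = 1/(ωC) = 308 Ω
Parallel: admittances add. Y = 1/R + 1/(jωL) + jωC
Y = (0.00149 − j0.00187) S
|Y| = 0.00239 S → |Z| = 1/|Y| = 418 Ω, ∠Z = −∠Y = 51.4°

51.4°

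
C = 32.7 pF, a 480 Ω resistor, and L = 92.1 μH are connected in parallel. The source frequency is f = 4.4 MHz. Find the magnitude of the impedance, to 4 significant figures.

ω = 2πf = 2.765e+07 rad/s
X_L = ωL = 2546 Ω
X_C = 1/(ωC) = 1106 Ω
Parallel: admittances add. Y = 1/R + 1/(jωL) + jωC
Y = (0.002083 + j0.0005113) S
|Y| = 0.002145 S → |Z| = 1/|Y| = 466.2 Ω, ∠Z = −∠Y = -13.79°

466.2 Ω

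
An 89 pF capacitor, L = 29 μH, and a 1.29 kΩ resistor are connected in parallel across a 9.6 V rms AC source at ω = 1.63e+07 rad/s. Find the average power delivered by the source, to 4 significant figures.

71.44 mW

X_L = ωL = 472.7 Ω
X_C = 1/(ωC) = 689.3 Ω
Parallel: admittances add. Y = 1/R + 1/(jωL) + jωC
Y = (0.0007752 − j0.0006648) S
|Y| = 0.001021 S → |Z| = 1/|Y| = 979.2 Ω, ∠Z = −∠Y = 40.62°
I = V/|Z| = 9.804 mA
P = VI cos φ = 9.6 × 0.009804 × cos(40.62°) = 71.44 mW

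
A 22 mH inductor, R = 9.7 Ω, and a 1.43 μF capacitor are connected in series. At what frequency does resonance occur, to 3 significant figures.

ω₀ = 1/√(LC) = 1/√(0.022 × 1.43e-06) = 5638 rad/s
f₀ = ω₀/(2π) = 897 Hz

897 Hz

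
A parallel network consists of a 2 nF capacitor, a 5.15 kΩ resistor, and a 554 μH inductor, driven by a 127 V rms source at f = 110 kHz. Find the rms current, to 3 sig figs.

ω = 2πf = 691200 rad/s
X_L = ωL = 383 Ω
X_C = 1/(ωC) = 723 Ω
Parallel: admittances add. Y = 1/R + 1/(jωL) + jωC
Y = (0.000194 − j0.00123) S
|Y| = 0.00124 S → |Z| = 1/|Y| = 803 Ω, ∠Z = −∠Y = 81.0°
I = V/|Z| = 127/803 = 158 mA

158 mA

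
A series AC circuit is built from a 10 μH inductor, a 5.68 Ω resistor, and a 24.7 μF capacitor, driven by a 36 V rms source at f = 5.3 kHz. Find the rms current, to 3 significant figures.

ω = 2πf = 33300 rad/s
X_L = ωL = 0.333 Ω
X_C = 1/(ωC) = 1.22 Ω
Net reactance X = X_L − X_C = -0.883 Ω
Z = 5.68 − j0.883 Ω
|Z| = √(5.68² + 0.883²) = 5.75 Ω
I = V/|Z| = 36/5.75 = 6.26 A

6.26 A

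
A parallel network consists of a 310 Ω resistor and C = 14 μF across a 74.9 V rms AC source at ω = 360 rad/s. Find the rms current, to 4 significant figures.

448.2 mA

X_C = 1/(ωC) = 198.4 Ω
Parallel: admittances add. Y = 1/R + jωC
Y = (0.003226 + j0.005040) S
|Y| = 0.005984 S → |Z| = 1/|Y| = 167.1 Ω, ∠Z = −∠Y = -57.38°
I = V/|Z| = 74.9/167.1 = 448.2 mA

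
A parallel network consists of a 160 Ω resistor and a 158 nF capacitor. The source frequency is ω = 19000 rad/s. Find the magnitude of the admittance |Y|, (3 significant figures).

X_C = 1/(ωC) = 333 Ω
Parallel: admittances add. Y = 1/R + jωC
Y = (0.00625 + j0.00300) S
|Y| = 0.00693 S → |Z| = 1/|Y| = 144 Ω, ∠Z = −∠Y = -25.7°

6.93 mS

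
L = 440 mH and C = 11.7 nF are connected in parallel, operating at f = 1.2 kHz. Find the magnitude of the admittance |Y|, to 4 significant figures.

ω = 2πf = 7540 rad/s
X_L = ωL = 3318 Ω
X_C = 1/(ωC) = 11340 Ω
Parallel: admittances add. Y = 1/(jωL) + jωC
Y = (0 − j0.0002132) S
|Y| = 0.0002132 S → |Z| = 1/|Y| = 4690 Ω, ∠Z = −∠Y = 90.00°

213.2 μS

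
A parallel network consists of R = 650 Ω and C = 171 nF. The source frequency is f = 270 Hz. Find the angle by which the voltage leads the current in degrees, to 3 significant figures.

ω = 2πf = 1696 rad/s
X_C = 1/(ωC) = 3450 Ω
Parallel: admittances add. Y = 1/R + jωC
Y = (0.00154 + j0.000290) S
|Y| = 0.00157 S → |Z| = 1/|Y| = 639 Ω, ∠Z = −∠Y = -10.7°

-10.7°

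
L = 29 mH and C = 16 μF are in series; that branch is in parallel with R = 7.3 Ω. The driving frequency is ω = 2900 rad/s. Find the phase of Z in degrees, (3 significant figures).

6.66°

X_L = ωL = 84.1 Ω
X_C = 1/(ωC) = 21.6 Ω
Branch 1: Z₁ = R = 7.30 Ω
Branch 2 (series LC): Z₂ = j(X_L − X_C) = j62.5 Ω
Parallel: Z = Z₁Z₂/(Z₁+Z₂), |Z| = 7.25 Ω, ∠Z = 6.66°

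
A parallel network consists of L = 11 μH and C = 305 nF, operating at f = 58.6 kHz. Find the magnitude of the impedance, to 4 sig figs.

7.429 Ω

ω = 2πf = 368200 rad/s
X_L = ωL = 4.050 Ω
X_C = 1/(ωC) = 8.905 Ω
Parallel: admittances add. Y = 1/(jωL) + jωC
Y = (0 − j0.1346) S
|Y| = 0.1346 S → |Z| = 1/|Y| = 7.429 Ω, ∠Z = −∠Y = 90.00°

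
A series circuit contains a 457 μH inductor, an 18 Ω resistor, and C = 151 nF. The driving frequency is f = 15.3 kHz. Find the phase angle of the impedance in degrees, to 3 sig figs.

-54.2°

ω = 2πf = 96130 rad/s
X_L = ωL = 43.9 Ω
X_C = 1/(ωC) = 68.9 Ω
Net reactance X = X_L − X_C = -25.0 Ω
Z = 18.0 − j25.0 Ω
|Z| = √(18.0² + 25.0²) = 30.8 Ω
∠Z = arctan(-25.0/18.0) = -54.2°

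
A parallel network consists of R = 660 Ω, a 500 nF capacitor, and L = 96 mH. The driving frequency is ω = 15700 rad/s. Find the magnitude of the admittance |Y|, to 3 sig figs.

X_L = ωL = 1510 Ω
X_C = 1/(ωC) = 127 Ω
Parallel: admittances add. Y = 1/R + 1/(jωL) + jωC
Y = (0.00152 + j0.00719) S
|Y| = 0.00734 S → |Z| = 1/|Y| = 136 Ω, ∠Z = −∠Y = -78.1°

7.34 mS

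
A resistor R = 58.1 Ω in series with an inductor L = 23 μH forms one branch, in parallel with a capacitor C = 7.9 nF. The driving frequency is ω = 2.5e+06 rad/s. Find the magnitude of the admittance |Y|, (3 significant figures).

14.1 mS

X_L = ωL = 57.5 Ω
X_C = 1/(ωC) = 50.6 Ω
Branch 1 (R+jX_L): Z₁ = 58.1 + j57.5 Ω, |Z₁| = 81.7 Ω
Branch 2 (−jX_C): Z₂ = −j50.6 Ω
Parallel: Z = Z₁Z₂/(Z₁+Z₂), |Z| = 70.7 Ω, ∠Z = -52.0°
|Y| = 1/|Z| = 14.1 mS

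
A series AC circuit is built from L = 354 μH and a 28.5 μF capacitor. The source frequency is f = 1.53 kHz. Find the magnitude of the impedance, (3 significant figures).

0.247 Ω

ω = 2πf = 9613 rad/s
X_L = ωL = 3.40 Ω
X_C = 1/(ωC) = 3.65 Ω
Net reactance X = X_L − X_C = -0.247 Ω
Z = − j0.247 Ω
|Z| = √(0² + 0.247²) = 0.247 Ω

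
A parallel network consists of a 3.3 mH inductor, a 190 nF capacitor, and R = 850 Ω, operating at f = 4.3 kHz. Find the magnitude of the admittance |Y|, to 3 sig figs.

ω = 2πf = 27020 rad/s
X_L = ωL = 89.2 Ω
X_C = 1/(ωC) = 195 Ω
Parallel: admittances add. Y = 1/R + 1/(jωL) + jωC
Y = (0.00118 − j0.00608) S
|Y| = 0.00620 S → |Z| = 1/|Y| = 161 Ω, ∠Z = −∠Y = 79.1°

6.20 mS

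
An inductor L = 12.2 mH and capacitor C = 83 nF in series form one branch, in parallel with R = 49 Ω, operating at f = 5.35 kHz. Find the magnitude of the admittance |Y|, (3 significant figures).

ω = 2πf = 33620 rad/s
X_L = ωL = 410 Ω
X_C = 1/(ωC) = 358 Ω
Branch 1: Z₁ = R = 49.0 Ω
Branch 2 (series LC): Z₂ = j(X_L − X_C) = j51.7 Ω
Parallel: Z = Z₁Z₂/(Z₁+Z₂), |Z| = 35.6 Ω, ∠Z = 43.5°
|Y| = 1/|Z| = 28.1 mS

28.1 mS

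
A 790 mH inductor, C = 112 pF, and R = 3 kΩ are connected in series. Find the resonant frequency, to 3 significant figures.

ω₀ = 1/√(LC) = 1/√(0.79 × 1.12e-10) = 106300 rad/s
f₀ = ω₀/(2π) = 16.9 kHz

16.9 kHz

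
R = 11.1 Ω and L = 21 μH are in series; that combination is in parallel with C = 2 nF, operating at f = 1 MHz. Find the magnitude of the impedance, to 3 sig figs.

ω = 2πf = 6.283e+06 rad/s
X_L = ωL = 132 Ω
X_C = 1/(ωC) = 79.6 Ω
Branch 1 (R+jX_L): Z₁ = 11.1 + j132 Ω, |Z₁| = 132 Ω
Branch 2 (−jX_C): Z₂ = −j79.6 Ω
Parallel: Z = Z₁Z₂/(Z₁+Z₂), |Z| = 197 Ω, ∠Z = -82.8°

197 Ω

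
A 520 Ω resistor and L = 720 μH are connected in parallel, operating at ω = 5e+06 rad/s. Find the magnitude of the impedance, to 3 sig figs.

515 Ω

X_L = ωL = 3600 Ω
Parallel: admittances add. Y = 1/R + 1/(jωL)
Y = (0.00192 − j0.000278) S
|Y| = 0.00194 S → |Z| = 1/|Y| = 515 Ω, ∠Z = −∠Y = 8.22°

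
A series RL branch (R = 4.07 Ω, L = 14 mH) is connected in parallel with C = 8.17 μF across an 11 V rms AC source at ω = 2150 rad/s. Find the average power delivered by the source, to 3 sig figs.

534 mW

X_L = ωL = 30.1 Ω
X_C = 1/(ωC) = 56.9 Ω
Branch 1 (R+jX_L): Z₁ = 4.07 + j30.1 Ω, |Z₁| = 30.4 Ω
Branch 2 (−jX_C): Z₂ = −j56.9 Ω
Parallel: Z = Z₁Z₂/(Z₁+Z₂), |Z| = 63.7 Ω, ∠Z = 73.7°
I = V/|Z| = 173 mA
P = VI cos φ = 11 × 0.173 × cos(73.7°) = 534 mW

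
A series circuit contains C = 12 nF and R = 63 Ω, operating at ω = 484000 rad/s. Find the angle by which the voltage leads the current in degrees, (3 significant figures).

-69.9°

X_C = 1/(ωC) = 172 Ω
Z = 63.0 − j172 Ω
|Z| = √(63.0² + 172²) = 183 Ω
∠Z = arctan(-172/63.0) = -69.9°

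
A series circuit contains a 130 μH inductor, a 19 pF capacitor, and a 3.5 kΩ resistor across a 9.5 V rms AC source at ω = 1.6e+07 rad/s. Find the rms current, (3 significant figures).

2.57 mA

X_L = ωL = 2080 Ω
X_C = 1/(ωC) = 3290 Ω
Net reactance X = X_L − X_C = -1210 Ω
Z = 3500 − j1210 Ω
|Z| = √(3500² + 1210²) = 3700 Ω
I = V/|Z| = 9.5/3700 = 2.57 mA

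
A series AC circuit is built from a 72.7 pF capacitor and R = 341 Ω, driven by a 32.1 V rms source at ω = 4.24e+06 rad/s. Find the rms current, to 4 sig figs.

9.841 mA

X_C = 1/(ωC) = 3244 Ω
Z = 341.0 − j3244 Ω
|Z| = √(341.0² + 3244²) = 3262 Ω
I = V/|Z| = 32.1/3262 = 9.841 mA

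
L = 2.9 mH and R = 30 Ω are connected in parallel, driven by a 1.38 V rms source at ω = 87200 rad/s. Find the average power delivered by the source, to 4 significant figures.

X_L = ωL = 252.9 Ω
Parallel: admittances add. Y = 1/R + 1/(jωL)
Y = (0.03333 − j0.003954) S
|Y| = 0.03357 S → |Z| = 1/|Y| = 29.79 Ω, ∠Z = −∠Y = 6.766°
I = V/|Z| = 46.32 mA
P = VI cos φ = 1.38 × 0.04632 × cos(6.766°) = 63.48 mW

63.48 mW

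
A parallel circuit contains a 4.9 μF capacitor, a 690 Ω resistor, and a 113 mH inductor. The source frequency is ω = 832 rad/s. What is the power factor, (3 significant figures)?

0.216

X_L = ωL = 94.0 Ω
X_C = 1/(ωC) = 245 Ω
Parallel: admittances add. Y = 1/R + 1/(jωL) + jωC
Y = (0.00145 − j0.00656) S
|Y| = 0.00672 S → |Z| = 1/|Y| = 149 Ω, ∠Z = −∠Y = 77.5°
cos φ = cos(77.5°) = 0.216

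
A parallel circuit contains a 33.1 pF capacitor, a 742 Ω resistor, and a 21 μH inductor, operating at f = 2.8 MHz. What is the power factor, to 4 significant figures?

ω = 2πf = 1.759e+07 rad/s
X_L = ωL = 369.5 Ω
X_C = 1/(ωC) = 1717 Ω
Parallel: admittances add. Y = 1/R + 1/(jωL) + jωC
Y = (0.001348 − j0.002124) S
|Y| = 0.002516 S → |Z| = 1/|Y| = 397.5 Ω, ∠Z = −∠Y = 57.61°
cos φ = cos(57.61°) = 0.5357

0.5357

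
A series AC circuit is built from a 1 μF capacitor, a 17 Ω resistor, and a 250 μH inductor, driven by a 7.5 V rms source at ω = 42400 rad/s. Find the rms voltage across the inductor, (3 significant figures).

X_L = ωL = 10.6 Ω
X_C = 1/(ωC) = 23.6 Ω
Net reactance X = X_L − X_C = -13.0 Ω
Z = 17.0 − j13.0 Ω
|Z| = √(17.0² + 13.0²) = 21.4 Ω
I = V/|Z| = 351 mA
V_L = I·|Z_L| = 0.351 × 10.6 = 3.72 V

3.72 V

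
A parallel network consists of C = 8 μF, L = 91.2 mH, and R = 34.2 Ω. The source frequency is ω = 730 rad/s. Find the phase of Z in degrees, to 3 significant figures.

X_L = ωL = 66.6 Ω
X_C = 1/(ωC) = 171 Ω
Parallel: admittances add. Y = 1/R + 1/(jωL) + jωC
Y = (0.0292 − j0.00918) S
|Y| = 0.0306 S → |Z| = 1/|Y| = 32.6 Ω, ∠Z = −∠Y = 17.4°

17.4°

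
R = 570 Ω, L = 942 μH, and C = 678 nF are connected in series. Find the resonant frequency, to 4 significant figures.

ω₀ = 1/√(LC) = 1/√(0.000942 × 6.78e-07) = 39570 rad/s
f₀ = ω₀/(2π) = 6.298 kHz

6.298 kHz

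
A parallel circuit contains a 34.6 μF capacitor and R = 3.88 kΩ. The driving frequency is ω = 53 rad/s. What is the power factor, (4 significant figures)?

0.1392

X_C = 1/(ωC) = 545.3 Ω
Parallel: admittances add. Y = 1/R + jωC
Y = (0.0002577 + j0.001834) S
|Y| = 0.001852 S → |Z| = 1/|Y| = 540.0 Ω, ∠Z = −∠Y = -82.00°
cos φ = cos(-82.00°) = 0.1392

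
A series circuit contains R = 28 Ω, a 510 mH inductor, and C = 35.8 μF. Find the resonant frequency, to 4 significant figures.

37.25 Hz

ω₀ = 1/√(LC) = 1/√(0.51 × 3.58e-05) = 234.0 rad/s
f₀ = ω₀/(2π) = 37.25 Hz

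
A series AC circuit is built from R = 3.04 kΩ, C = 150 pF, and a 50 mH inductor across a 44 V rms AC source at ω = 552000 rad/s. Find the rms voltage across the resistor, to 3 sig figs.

X_L = ωL = 27600 Ω
X_C = 1/(ωC) = 12100 Ω
Net reactance X = X_L − X_C = 15500 Ω
Z = 3040 + j15500 Ω
|Z| = √(3040² + 15500²) = 15800 Ω
I = V/|Z| = 2.78 mA
V_R = I·|Z_R| = 0.00278 × 3040 = 8.46 V

8.46 V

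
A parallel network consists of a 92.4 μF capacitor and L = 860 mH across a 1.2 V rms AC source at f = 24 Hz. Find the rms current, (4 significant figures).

ω = 2πf = 150.8 rad/s
X_L = ωL = 129.7 Ω
X_C = 1/(ωC) = 71.77 Ω
Parallel: admittances add. Y = 1/(jωL) + jωC
Y = (0 + j0.006223) S
|Y| = 0.006223 S → |Z| = 1/|Y| = 160.7 Ω, ∠Z = −∠Y = -90.00°
I = V/|Z| = 1.2/160.7 = 7.467 mA

7.467 mA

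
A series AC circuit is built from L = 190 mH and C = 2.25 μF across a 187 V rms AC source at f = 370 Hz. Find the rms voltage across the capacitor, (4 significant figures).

142.7 V

ω = 2πf = 2325 rad/s
X_L = ωL = 441.7 Ω
X_C = 1/(ωC) = 191.2 Ω
Net reactance X = X_L − X_C = 250.5 Ω
Z = j250.5 Ω
|Z| = √(0² + 250.5²) = 250.5 Ω
I = V/|Z| = 746.4 mA
V_C = I·|Z_C| = 0.7464 × 191.2 = 142.7 V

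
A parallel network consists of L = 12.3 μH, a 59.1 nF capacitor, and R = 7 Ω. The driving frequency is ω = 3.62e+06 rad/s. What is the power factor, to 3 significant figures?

X_L = ωL = 44.5 Ω
X_C = 1/(ωC) = 4.67 Ω
Parallel: admittances add. Y = 1/R + 1/(jωL) + jωC
Y = (0.143 + j0.191) S
|Y| = 0.239 S → |Z| = 1/|Y| = 4.19 Ω, ∠Z = −∠Y = -53.3°
cos φ = cos(-53.3°) = 0.598

0.598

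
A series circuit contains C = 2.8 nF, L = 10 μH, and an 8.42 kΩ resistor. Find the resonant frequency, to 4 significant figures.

951.1 kHz

ω₀ = 1/√(LC) = 1/√(1e-05 × 2.8e-09) = 5.976e+06 rad/s
f₀ = ω₀/(2π) = 951.1 kHz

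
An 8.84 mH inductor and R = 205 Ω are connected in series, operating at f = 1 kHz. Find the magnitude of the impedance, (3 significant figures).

ω = 2πf = 6283 rad/s
X_L = ωL = 55.5 Ω
Z = 205 + j55.5 Ω
|Z| = √(205² + 55.5²) = 212 Ω

212 Ω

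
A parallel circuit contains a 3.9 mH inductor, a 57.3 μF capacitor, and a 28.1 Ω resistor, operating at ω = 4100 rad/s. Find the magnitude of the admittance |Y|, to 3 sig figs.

176 mS

X_L = ωL = 16.0 Ω
X_C = 1/(ωC) = 4.26 Ω
Parallel: admittances add. Y = 1/R + 1/(jωL) + jωC
Y = (0.0356 + j0.172) S
|Y| = 0.176 S → |Z| = 1/|Y| = 5.68 Ω, ∠Z = −∠Y = -78.3°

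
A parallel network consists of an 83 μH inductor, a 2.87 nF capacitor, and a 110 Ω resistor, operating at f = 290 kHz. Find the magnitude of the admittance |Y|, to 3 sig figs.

9.20 mS

ω = 2πf = 1.822e+06 rad/s
X_L = ωL = 151 Ω
X_C = 1/(ωC) = 191 Ω
Parallel: admittances add. Y = 1/R + 1/(jωL) + jωC
Y = (0.00909 − j0.00138) S
|Y| = 0.00920 S → |Z| = 1/|Y| = 109 Ω, ∠Z = −∠Y = 8.65°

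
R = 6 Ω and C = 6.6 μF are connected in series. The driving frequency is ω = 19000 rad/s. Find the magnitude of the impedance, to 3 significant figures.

X_C = 1/(ωC) = 7.97 Ω
Z = 6.00 − j7.97 Ω
|Z| = √(6.00² + 7.97²) = 9.98 Ω

9.98 Ω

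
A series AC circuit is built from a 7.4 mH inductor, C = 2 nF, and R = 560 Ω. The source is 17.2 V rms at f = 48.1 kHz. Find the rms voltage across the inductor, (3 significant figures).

ω = 2πf = 302200 rad/s
X_L = ωL = 2240 Ω
X_C = 1/(ωC) = 1650 Ω
Net reactance X = X_L − X_C = 582 Ω
Z = 560 + j582 Ω
|Z| = √(560² + 582²) = 808 Ω
I = V/|Z| = 21.3 mA
V_L = I·|Z_L| = 0.0213 × 2240 = 47.6 V

47.6 V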